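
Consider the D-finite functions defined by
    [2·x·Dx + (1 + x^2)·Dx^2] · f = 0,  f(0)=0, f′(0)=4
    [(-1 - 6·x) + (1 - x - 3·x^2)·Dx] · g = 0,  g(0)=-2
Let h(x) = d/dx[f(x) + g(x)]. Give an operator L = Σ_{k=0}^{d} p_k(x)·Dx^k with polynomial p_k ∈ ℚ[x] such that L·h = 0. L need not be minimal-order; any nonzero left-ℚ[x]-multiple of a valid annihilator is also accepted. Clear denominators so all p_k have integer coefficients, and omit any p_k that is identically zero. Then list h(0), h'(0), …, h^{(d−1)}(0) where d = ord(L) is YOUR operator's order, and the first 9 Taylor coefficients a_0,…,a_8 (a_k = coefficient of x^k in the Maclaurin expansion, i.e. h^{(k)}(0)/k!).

L = (8 - 32·x - 300·x^2 - 504·x^3 - 1134·x^4 - 162·x^6) + (-22 - 148·x - 184·x^2 - 576·x^3 - 441·x^4 - 918·x^5 - 27·x^6 - 162·x^7)·Dx + (4 + 6·x + 18·x^2 - 60·x^3 - 85·x^4 - 75·x^5 - 126·x^6 - 9·x^7 - 27·x^8)·Dx^2  (order 2).
h: a_k = 2, -16, -46, -152, -396, -1164, -3042, -8128, -20858, …
ICs: h(0) = 2, h′(0) = -16.

f: a_k = 0, 4, 0, -4/3, 0, 4/5, 0, -4/7, 0, …
g: a_k = -2, -2, -8, -14, -38, -80, -194, -434, -1016, …
Sum ⇒ L₀ = lclm(L_f,L_g) in ℚ(x)⟨Dx⟩.
h₀' ⇒ L via d/dx closure of L₀.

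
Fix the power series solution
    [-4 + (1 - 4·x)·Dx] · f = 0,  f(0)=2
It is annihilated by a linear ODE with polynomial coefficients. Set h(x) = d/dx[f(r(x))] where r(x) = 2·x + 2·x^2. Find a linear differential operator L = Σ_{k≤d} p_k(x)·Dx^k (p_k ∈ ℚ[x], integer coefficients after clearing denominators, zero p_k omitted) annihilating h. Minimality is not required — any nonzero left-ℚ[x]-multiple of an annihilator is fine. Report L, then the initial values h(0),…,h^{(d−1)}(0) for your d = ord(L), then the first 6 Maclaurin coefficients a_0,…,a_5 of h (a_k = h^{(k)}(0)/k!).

f: a_k = 2, 8, 32, 128, 512, 2048, …
Substitute x→r, Dx→(1/r')Dx; clear ⇒ L₀.
h=h₀': d/dx-closure on L₀ ⇒ L.
L = (18 + 48·x + 48·x^2) + (-1 + 6·x + 24·x^2 + 16·x^3)·Dx  (order 1).
h: a_k = 16, 288, 3840, 45568, 506880, 5412864, …
ICs: h(0) = 16.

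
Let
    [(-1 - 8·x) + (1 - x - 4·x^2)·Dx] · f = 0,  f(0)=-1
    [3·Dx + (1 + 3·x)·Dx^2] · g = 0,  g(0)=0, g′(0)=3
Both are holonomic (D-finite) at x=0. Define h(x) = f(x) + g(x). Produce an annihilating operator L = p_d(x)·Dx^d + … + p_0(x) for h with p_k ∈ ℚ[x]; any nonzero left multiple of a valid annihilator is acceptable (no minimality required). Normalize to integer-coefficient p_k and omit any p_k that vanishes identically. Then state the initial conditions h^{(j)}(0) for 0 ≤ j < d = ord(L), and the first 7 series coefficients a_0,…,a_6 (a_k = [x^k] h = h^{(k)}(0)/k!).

f: a_k = -1, -1, -5, -9, -29, -65, -181, …
g: a_k = 0, 3, -9/2, 9, -81/4, 243/5, -243/2, …
Sum ⇒ L₀ = lclm(L_f,L_g) in ℚ(x)⟨Dx⟩.
L = (342 + 2178·x + 6624·x^2 + 6336·x^3 + 6912·x^4)·Dx + (36 + 696·x + 4356·x^2 + 10176·x^3 + 12960·x^4 + 11520·x^5)·Dx^2 + (-13 - 101·x - 191·x^2 + 225·x^3 + 1440·x^4 + 2928·x^5 + 2304·x^6)·Dx^3  (order 3).
h: a_k = -1, 2, -19/2, 0, -197/4, -82/5, -605/2, …
ICs: h(0) = -1, h′(0) = 2, h′′(0) = -19.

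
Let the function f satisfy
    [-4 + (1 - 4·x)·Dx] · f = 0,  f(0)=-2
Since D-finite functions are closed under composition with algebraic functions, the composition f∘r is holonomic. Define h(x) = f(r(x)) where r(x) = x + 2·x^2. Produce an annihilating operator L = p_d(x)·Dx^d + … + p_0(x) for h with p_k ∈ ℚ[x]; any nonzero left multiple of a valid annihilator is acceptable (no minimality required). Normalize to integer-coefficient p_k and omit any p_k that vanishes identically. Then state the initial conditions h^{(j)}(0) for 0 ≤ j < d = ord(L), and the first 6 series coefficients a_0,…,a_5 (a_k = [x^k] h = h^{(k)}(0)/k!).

L = (4 + 16·x) + (-1 + 4·x + 8·x^2)·Dx  (order 1).
h: a_k = -2, -8, -48, -256, -1408, -7680, …
ICs: h(0) = -2.

f: a_k = -2, -8, -32, -128, -512, -2048, …
Substitute x→r, Dx→(1/r')Dx; clear ⇒ L₀.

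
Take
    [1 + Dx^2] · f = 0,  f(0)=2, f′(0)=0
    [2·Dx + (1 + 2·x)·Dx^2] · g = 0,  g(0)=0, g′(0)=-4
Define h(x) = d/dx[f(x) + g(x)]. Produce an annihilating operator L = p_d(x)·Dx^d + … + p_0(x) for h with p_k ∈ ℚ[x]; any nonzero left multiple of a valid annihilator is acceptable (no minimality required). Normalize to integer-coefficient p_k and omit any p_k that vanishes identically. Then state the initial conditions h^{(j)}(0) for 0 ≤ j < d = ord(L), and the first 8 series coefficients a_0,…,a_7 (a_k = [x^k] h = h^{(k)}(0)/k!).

L = (50 + 8·x + 8·x^2) + (9 + 22·x + 12·x^2 + 8·x^3)·Dx + (50 + 8·x + 8·x^2)·Dx^2 + (9 + 22·x + 12·x^2 + 8·x^3)·Dx^3  (order 3).
h: a_k = -4, 6, -16, 97/3, -64, 7679/60, -256, 1290241/2520, …
ICs: h(0) = -4, h′(0) = 6, h′′(0) = -32.

f: a_k = 2, 0, -1, 0, 1/12, 0, -1/360, 0, …
g: a_k = 0, -4, 4, -16/3, 8, -64/5, 64/3, -256/7, …
Sum ⇒ L₀ = lclm(L_f,L_g) in ℚ(x)⟨Dx⟩.
Derive L from L₀ (diff closure).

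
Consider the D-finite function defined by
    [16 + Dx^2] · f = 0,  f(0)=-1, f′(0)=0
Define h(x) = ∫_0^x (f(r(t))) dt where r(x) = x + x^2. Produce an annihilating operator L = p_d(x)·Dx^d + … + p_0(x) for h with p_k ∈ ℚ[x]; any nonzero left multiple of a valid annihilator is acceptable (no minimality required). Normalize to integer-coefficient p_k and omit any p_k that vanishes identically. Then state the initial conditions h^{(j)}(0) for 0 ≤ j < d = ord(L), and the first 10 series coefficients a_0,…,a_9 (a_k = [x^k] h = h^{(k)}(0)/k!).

f: a_k = -1, 0, 8, 0, -32/3, 0, 256/45, 0, -512/315, 0, …
f∘r: x↦r, Dx↦Dx/r' in L_f ⇒ L₀.
h=∫h₀ ⇒ L = L₀·Dx.
L = (16 + 96·x + 192·x^2 + 128·x^3)·Dx - 2·Dx^2 + (1 + 2·x)·Dx^3  (order 3).
h: a_k = 0, -1, 0, 8/3, 4, -8/15, -64/9, -2624/315, -16/15, 23008/2835, …
ICs: h(0) = 0, h′(0) = -1, h′′(0) = 0.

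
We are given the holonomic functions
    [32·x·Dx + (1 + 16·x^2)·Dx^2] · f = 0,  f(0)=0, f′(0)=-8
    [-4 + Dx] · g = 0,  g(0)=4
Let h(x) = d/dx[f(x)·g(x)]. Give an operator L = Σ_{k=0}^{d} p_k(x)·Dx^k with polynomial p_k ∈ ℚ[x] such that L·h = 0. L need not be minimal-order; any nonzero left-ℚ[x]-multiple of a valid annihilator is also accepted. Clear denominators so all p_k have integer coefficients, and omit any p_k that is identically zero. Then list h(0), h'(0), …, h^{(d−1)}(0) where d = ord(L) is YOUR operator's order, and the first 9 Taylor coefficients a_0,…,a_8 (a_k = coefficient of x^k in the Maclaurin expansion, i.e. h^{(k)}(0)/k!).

f: a_k = 0, -8, 0, 128/3, 0, -2048/5, 0, 32768/7, 0, …
g: a_k = 4, 16, 32, 128/3, 128/3, 512/15, 1024/45, 4096/315, 2048/315, …
f·g: L₀ = L_f ⊗_s L_g, ord ≤ 2·1.
Derive L from L₀ (diff closure).
L = (16 + 320·x - 768·x^2 + 1024·x^3) + (-96·x + 256·x^2 - 512·x^3)·Dx + (-1 + 4·x - 16·x^2 + 64·x^3)·Dx^2  (order 2).
h: a_k = -32, -256, -256, 4096/3, -3072, -90112/3, 253952/5, 29622272/63, -18857984/21, …
ICs: h(0) = -32, h′(0) = -256.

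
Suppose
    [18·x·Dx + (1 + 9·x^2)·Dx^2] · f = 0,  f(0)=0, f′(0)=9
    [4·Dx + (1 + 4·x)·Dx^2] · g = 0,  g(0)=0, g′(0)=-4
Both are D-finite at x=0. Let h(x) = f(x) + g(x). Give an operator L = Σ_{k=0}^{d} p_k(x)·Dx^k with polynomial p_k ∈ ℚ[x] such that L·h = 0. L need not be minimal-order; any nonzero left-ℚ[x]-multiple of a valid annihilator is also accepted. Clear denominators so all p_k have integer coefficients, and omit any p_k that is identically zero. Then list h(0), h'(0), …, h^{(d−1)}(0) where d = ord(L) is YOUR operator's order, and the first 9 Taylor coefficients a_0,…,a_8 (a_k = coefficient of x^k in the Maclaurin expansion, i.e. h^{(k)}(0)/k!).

f: a_k = 0, 9, 0, -27, 0, 729/5, 0, -6561/7, 0, …
g: a_k = 0, -4, 8, -64/3, 64, -1024/5, 2048/3, -16384/7, 8192, …
Weyl lclm of L_f,L_g ⇒ L₀ (ord ≤ 4).
L = (-36 - 432·x + 972·x^2 + 1296·x^3)·Dx + (-25 - 72·x - 189·x^2 + 1944·x^3 + 2592·x^4)·Dx^2 + (-2 + x + 36·x^2 + 81·x^3 + 486·x^4 + 648·x^5)·Dx^3  (order 3).
h: a_k = 0, 5, 8, -145/3, 64, -59, 2048/3, -22945/7, 8192, …
ICs: h(0) = 0, h′(0) = 5, h′′(0) = 16.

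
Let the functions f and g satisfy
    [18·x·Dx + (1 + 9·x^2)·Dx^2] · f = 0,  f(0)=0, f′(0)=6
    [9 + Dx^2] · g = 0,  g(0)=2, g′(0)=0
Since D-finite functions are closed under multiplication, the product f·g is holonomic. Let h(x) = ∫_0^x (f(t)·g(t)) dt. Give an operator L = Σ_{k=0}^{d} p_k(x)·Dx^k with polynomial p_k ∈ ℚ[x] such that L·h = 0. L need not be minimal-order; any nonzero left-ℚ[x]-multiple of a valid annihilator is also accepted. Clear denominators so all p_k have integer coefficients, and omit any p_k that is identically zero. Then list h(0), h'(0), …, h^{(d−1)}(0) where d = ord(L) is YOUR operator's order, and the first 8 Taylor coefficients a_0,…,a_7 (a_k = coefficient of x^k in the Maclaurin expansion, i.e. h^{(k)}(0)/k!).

f: a_k = 0, 6, 0, -18, 0, 486/5, 0, -4374/7, …
g: a_k = 2, 0, -9, 0, 27/4, 0, -81/40, 0, …
Sym-product of L_f,L_g gives L₀ (≤ ord 4).
h=∫₀ˣh₀: take L = L₀·Dx.
L = (810 + 18954·x^2 + 72171·x^4 + 236196·x^6 + 531441·x^8)·Dx + (972·x + 14580·x^3 + 78732·x^5 + 236196·x^7)·Dx^2 + (108 + 2592·x^2 + 13122·x^4 + 52488·x^6 + 118098·x^8)·Dx^3 + (108·x + 1620·x^3 + 8748·x^5 + 26244·x^7)·Dx^4 + (2 + 54·x^2 + 567·x^4 + 2916·x^6 + 6561·x^8)·Dx^5  (order 5).
h: a_k = 0, 0, 6, 0, -45/2, 0, 1323/20, 0, …
ICs: h(0) = 0, h′(0) = 0, h′′(0) = 12, h′′′(0) = 0, h′′′′(0) = -540.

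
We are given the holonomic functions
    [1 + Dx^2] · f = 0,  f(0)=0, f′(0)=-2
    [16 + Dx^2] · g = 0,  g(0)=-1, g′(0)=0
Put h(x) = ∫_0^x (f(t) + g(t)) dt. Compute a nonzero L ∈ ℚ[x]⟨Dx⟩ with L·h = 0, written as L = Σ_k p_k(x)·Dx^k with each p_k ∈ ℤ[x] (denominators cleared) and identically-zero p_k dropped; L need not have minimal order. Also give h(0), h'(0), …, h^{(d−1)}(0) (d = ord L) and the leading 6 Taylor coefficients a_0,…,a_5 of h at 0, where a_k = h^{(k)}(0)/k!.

f: a_k = 0, -2, 0, 1/3, 0, -1/60, …
g: a_k = -1, 0, 8, 0, -32/3, 0, …
Sum ⇒ L₀ = lclm(L_f,L_g) in ℚ(x)⟨Dx⟩.
Integrate: L := L₀·Dx.
L = 16·Dx + 17·Dx^3 + Dx^5  (order 5).
h: a_k = 0, -1, -1, 8/3, 1/12, -32/15, …
ICs: h(0) = 0, h′(0) = -1, h′′(0) = -2, h′′′(0) = 16, h′′′′(0) = 2.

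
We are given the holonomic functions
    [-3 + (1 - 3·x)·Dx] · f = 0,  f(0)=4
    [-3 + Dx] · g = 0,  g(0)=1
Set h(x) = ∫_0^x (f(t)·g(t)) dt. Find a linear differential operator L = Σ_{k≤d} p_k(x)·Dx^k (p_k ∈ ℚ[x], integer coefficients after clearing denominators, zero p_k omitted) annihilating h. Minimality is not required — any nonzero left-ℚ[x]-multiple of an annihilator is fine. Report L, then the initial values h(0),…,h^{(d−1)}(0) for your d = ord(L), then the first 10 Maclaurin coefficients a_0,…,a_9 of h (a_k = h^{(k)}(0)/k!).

f: a_k = 4, 12, 36, 108, 324, 972, 2916, 8748, 26244, 78732, …
g: a_k = 1, 3, 9/2, 9/2, 27/8, 81/40, 81/80, 243/560, 729/4480, 243/4480, …
Sym-product of L_f,L_g gives L₀ (≤ ord 1).
h=∫h₀ ⇒ L = L₀·Dx.
L = (6 - 9·x)·Dx + (-1 + 3·x)·Dx^2  (order 2).
h: a_k = 0, 4, 12, 30, 72, 351/2, 4401/10, 158517/140, 166455/56, 8877681/1120, …
ICs: h(0) = 0, h′(0) = 4.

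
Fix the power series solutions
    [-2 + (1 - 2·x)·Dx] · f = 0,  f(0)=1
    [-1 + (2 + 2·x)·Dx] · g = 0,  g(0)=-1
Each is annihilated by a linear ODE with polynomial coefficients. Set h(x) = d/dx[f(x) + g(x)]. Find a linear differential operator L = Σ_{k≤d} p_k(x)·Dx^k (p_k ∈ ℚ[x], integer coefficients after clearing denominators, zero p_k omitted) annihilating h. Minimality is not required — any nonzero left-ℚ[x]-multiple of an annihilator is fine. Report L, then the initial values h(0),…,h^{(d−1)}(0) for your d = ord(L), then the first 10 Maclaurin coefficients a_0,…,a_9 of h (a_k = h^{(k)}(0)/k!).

L = (-20 - 8·x) + (-31 - 68·x - 28·x^2)·Dx + (6 - 2·x - 16·x^2 - 8·x^3)·Dx^2  (order 2).
h: a_k = 3/2, 33/4, 381/16, 2053/32, 40925/256, 196671/512, 1834777/2048, 8389037/4096, 301983453/65536, 1342189435/131072, …
ICs: h(0) = 3/2, h′(0) = 33/4.

f: a_k = 1, 2, 4, 8, 16, 32, 64, 128, 256, 512, …
g: a_k = -1, -1/2, 1/8, -1/16, 5/128, -7/256, 21/1024, -33/2048, 429/32768, -715/65536, …
h₀=f+g: left-lcm gives L₀, ord ≤ 2.
h₀' ⇒ L via d/dx closure of L₀.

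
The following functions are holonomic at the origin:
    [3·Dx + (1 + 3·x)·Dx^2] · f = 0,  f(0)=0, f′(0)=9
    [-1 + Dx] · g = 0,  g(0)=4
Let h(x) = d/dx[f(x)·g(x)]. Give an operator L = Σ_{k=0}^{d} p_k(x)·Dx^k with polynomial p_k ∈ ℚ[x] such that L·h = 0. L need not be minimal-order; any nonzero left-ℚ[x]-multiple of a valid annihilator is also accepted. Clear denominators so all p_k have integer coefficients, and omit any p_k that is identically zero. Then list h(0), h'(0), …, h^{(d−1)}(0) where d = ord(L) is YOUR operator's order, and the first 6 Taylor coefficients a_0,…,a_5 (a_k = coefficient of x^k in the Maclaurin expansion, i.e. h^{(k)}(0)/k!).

L = (13 - 12·x + 9·x^2) + (-11 + 15·x - 18·x^2)·Dx + (-2 - 3·x + 9·x^2)·Dx^2  (order 2).
h: a_k = 36, -36, 216, -624, 3867/2, -11763/2, …
ICs: h(0) = 36, h′(0) = -36.

f: a_k = 0, 9, -27/2, 27, -243/4, 729/5, …
g: a_k = 4, 4, 2, 2/3, 1/6, 1/30, …
Product ⇒ symmetric product L₀, ord ≤ 2.
Derive L from L₀ (diff closure).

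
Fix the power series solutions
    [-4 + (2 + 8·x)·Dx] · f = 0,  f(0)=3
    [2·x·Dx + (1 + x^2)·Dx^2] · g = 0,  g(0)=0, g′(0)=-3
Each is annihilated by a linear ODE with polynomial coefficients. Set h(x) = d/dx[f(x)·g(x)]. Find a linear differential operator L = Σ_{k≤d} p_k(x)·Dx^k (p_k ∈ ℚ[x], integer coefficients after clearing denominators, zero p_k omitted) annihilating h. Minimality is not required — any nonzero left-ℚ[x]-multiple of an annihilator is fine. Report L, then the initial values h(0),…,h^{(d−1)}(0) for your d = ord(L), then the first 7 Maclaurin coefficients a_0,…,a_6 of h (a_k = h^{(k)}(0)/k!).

f: a_k = 3, 6, -6, 12, -30, 84, -252, …
g: a_k = 0, -3, 0, 1, 0, -3/5, 0, …
f·g: L₀ = L_f ⊗_s L_g, ord ≤ 1·2.
Differentiate: ansatz ord ≤ ord L₀ ⇒ L.
L = (-10 + 40·x + 98·x^2 - 24·x^3 - 12·x^4) + (13 + 66·x + 117·x^2 + 226·x^3 - 84·x^4 - 48·x^5)·Dx + (3 + 23·x + 42·x^2 - x^3 + 23·x^4 - 24·x^5 - 16·x^6)·Dx^2  (order 2).
h: a_k = -9, -36, 63, -120, 411, -7308/5, 25581/5, …
ICs: h(0) = -9, h′(0) = -36.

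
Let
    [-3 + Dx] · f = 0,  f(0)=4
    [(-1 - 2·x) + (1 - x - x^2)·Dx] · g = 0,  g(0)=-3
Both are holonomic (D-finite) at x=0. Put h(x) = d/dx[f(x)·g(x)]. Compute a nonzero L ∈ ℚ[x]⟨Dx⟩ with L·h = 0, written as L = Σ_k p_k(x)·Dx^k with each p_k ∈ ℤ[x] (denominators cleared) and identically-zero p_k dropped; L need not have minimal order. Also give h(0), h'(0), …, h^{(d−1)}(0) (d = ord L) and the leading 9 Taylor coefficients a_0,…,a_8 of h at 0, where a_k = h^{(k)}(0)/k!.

L = (19 - 6·x - 21·x^2 + 6·x^3 + 9·x^4) + (-4 + 5·x + 6·x^2 - 4·x^3 - 3·x^4)·Dx  (order 1).
h: a_k = -48, -228, -648, -1482, -3054, -59607/10, -56331/5, -2917443/140, -10621719/280, …
ICs: h(0) = -48.

f: a_k = 4, 12, 18, 18, 27/2, 81/10, 81/20, 243/140, 729/1120, …
g: a_k = -3, -3, -6, -9, -15, -24, -39, -63, -102, …
f·g: L₀ = L_f ⊗_s L_g, ord ≤ 1·1.
Differentiate: ansatz ord ≤ ord L₀ ⇒ L.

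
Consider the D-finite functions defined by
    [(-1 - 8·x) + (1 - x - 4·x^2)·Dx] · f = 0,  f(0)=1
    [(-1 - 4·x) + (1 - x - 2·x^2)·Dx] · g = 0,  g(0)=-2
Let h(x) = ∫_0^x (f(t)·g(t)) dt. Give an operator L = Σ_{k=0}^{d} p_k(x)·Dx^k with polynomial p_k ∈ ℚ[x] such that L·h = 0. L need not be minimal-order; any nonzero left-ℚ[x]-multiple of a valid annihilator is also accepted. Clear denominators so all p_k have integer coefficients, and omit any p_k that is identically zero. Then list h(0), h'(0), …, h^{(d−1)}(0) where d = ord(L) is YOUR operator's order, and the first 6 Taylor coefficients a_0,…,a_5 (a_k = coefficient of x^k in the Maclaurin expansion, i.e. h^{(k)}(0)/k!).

f: a_k = 1, 1, 5, 9, 29, 65, …
g: a_k = -2, -2, -6, -10, -22, -42, …
Product ⇒ symmetric product L₀, ord ≤ 1.
Integrate: L := L₀·Dx.
L = (-2 - 10·x + 18·x^2 + 32·x^3)·Dx + (1 - 2·x - 5·x^2 + 6·x^3 + 8·x^4)·Dx^2  (order 2).
h: a_k = 0, -2, -2, -6, -11, -138/5, …
ICs: h(0) = 0, h′(0) = -2.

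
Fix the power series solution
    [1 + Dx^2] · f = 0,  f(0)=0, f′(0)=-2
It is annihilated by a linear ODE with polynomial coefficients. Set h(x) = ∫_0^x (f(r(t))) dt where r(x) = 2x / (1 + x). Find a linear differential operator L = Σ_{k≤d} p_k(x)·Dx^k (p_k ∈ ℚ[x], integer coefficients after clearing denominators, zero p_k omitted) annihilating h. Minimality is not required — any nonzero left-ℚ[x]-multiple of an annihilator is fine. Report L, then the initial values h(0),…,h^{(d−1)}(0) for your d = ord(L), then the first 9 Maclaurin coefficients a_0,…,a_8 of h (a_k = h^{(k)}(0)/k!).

L = 4·Dx + (2 + 6·x + 6·x^2 + 2·x^3)·Dx^2 + (1 + 4·x + 6·x^2 + 4·x^3 + x^4)·Dx^3  (order 3).
h: a_k = 0, 0, -2, 4/3, -1/3, -4/5, 86/45, -20/7, 2209/630, …
ICs: h(0) = 0, h′(0) = 0, h′′(0) = -4.

f: a_k = 0, -2, 0, 1/3, 0, -1/60, 0, 1/2520, 0, …
L₀ from L_f via x↦r, Dx↦r'^{-1}Dx.
h=∫h₀ ⇒ L = L₀·Dx.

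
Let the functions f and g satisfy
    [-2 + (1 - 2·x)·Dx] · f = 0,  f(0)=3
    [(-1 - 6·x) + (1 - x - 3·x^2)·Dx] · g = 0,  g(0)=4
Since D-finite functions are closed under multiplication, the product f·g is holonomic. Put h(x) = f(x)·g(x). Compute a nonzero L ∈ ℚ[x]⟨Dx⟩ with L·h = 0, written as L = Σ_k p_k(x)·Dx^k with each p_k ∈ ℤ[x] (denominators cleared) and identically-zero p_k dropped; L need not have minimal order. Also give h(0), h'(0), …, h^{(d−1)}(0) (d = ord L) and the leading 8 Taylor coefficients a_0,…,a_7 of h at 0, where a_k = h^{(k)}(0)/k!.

L = (-3 - 2·x + 18·x^2) + (1 - 3·x - x^2 + 6·x^3)·Dx  (order 1).
h: a_k = 12, 36, 120, 324, 876, 2232, 5628, 13860, …
ICs: h(0) = 12.

f: a_k = 3, 6, 12, 24, 48, 96, 192, 384, …
g: a_k = 4, 4, 16, 28, 76, 160, 388, 868, …
Product ⇒ symmetric product L₀, ord ≤ 1.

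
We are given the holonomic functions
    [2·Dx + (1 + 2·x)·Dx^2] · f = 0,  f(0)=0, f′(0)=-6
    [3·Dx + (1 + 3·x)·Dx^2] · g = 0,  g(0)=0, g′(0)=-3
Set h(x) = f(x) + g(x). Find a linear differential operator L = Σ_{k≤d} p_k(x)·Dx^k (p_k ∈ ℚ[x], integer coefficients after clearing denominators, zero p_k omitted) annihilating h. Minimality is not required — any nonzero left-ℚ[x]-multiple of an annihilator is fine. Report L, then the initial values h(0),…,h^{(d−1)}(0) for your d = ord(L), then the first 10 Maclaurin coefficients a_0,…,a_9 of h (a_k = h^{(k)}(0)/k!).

f: a_k = 0, -6, 6, -8, 12, -96/5, 32, -384/7, 96, -512/3, …
g: a_k = 0, -3, 9/2, -9, 81/4, -243/5, 243/2, -2187/7, 6561/8, -2187, …
h₀=f+g: left-lcm gives L₀, ord ≤ 4.
L = 12·Dx + (10 + 24·x)·Dx^2 + (1 + 5·x + 6·x^2)·Dx^3  (order 3).
h: a_k = 0, -9, 21/2, -17, 129/4, -339/5, 307/2, -2571/7, 7329/8, -7073/3, …
ICs: h(0) = 0, h′(0) = -9, h′′(0) = 21.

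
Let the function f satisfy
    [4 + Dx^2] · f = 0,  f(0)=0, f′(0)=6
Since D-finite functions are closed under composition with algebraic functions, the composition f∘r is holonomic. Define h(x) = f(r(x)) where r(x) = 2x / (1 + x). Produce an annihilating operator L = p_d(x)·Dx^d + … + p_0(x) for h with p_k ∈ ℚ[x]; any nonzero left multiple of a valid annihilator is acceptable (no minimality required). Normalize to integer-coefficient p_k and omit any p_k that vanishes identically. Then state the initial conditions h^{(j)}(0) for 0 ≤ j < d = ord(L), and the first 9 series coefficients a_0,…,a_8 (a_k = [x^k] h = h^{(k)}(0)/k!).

f: a_k = 0, 6, 0, -4, 0, 4/5, 0, -8/105, 0, …
f∘r: x↦r, Dx↦Dx/r' in L_f ⇒ L₀.
L = 16 + (2 + 6·x + 6·x^2 + 2·x^3)·Dx + (1 + 4·x + 6·x^2 + 4·x^3 + x^4)·Dx^2  (order 2).
h: a_k = 0, 12, -12, -20, 84, -772/5, 180, -9844/105, -2516/15, …
ICs: h(0) = 0, h′(0) = 12.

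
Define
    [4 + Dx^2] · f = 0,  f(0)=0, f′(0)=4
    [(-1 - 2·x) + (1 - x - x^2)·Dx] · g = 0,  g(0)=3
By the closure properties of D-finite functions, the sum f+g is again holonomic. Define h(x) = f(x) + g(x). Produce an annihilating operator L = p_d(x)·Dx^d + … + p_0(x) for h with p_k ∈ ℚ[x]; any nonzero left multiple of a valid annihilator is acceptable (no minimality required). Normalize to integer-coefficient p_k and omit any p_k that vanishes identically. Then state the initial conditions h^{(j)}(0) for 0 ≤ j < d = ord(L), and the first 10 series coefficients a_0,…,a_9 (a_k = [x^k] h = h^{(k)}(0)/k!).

L = (-44 - 96·x - 32·x^2 - 48·x^3 - 40·x^4 - 16·x^5) + (16 - 20·x - 8·x^2 + 16·x^3 - 12·x^4 - 24·x^5 - 8·x^6)·Dx + (-11 - 24·x - 8·x^2 - 12·x^3 - 10·x^4 - 4·x^5)·Dx^2 + (4 - 5·x - 2·x^2 + 4·x^3 - 3·x^4 - 6·x^5 - 2·x^6)·Dx^3  (order 3).
h: a_k = 3, 7, 6, 19/3, 15, 368/15, 39, 19829/315, 102, 467783/2835, …
ICs: h(0) = 3, h′(0) = 7, h′′(0) = 12.

f: a_k = 0, 4, 0, -8/3, 0, 8/15, 0, -16/315, 0, 8/2835, …
g: a_k = 3, 3, 6, 9, 15, 24, 39, 63, 102, 165, …
f+g: L₀ = lclm(L_f,L_g), ord ≤ 2+1.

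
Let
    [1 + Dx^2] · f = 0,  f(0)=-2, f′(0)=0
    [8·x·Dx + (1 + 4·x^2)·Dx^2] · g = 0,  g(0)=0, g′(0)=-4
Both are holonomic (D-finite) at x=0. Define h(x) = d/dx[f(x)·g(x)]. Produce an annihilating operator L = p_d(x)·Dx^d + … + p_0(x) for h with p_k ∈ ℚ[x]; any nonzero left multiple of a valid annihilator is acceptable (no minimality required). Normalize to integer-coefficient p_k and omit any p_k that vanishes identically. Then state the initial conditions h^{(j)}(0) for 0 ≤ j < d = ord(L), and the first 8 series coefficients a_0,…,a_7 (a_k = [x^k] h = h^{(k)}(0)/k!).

f: a_k = -2, 0, 1, 0, -1/12, 0, 1/360, 0, …
g: a_k = 0, -4, 0, 16/3, 0, -64/5, 0, 256/7, …
Sym-product of L_f,L_g gives L₀ (≤ ord 4).
Differentiate: ansatz ord ≤ ord L₀ ⇒ L.
L = (3893 + 34584·x^2 + 286832·x^4 + 57600·x^6 + 768·x^8 - 10240·x^10 + 4096·x^12) + (2192·x + 44864·x^3 + 156160·x^5 + 51200·x^7 + 20480·x^9 + 16384·x^11)·Dx + (3978 + 36208·x^2 + 296160·x^4 + 76288·x^6 + 9728·x^8 - 4096·x^10 + 8192·x^12)·Dx^2 + (2192·x + 44864·x^3 + 156160·x^5 + 51200·x^7 + 20480·x^9 + 16384·x^11)·Dx^3 + (85 + 1624·x^2 + 9328·x^4 + 18688·x^6 + 8960·x^8 + 6144·x^10 + 4096·x^12)·Dx^4  (order 4).
h: a_k = 8, 0, -44, 0, 469/3, 0, -54431/90, 0, …
ICs: h(0) = 8, h′(0) = 0, h′′(0) = -88, h′′′(0) = 0.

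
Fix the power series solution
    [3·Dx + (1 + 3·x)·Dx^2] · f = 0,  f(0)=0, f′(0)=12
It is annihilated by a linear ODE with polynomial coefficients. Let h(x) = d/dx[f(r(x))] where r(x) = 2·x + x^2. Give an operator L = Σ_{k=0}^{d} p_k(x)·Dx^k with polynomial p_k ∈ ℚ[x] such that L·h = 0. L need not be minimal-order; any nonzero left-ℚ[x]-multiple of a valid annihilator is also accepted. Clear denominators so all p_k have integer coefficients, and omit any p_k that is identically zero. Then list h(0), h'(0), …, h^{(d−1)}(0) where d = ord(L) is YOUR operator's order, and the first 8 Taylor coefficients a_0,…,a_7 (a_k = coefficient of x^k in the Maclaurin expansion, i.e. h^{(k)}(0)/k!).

L = (5 + 6·x + 3·x^2) + (1 + 7·x + 9·x^2 + 3·x^3)·Dx  (order 1).
h: a_k = 24, -120, 648, -3528, 19224, -104760, 570888, -3111048, …
ICs: h(0) = 24.

f: a_k = 0, 12, -18, 36, -81, 972/5, -486, 8748/7, …
L₀ from L_f via x↦r, Dx↦r'^{-1}Dx.
h₀' ⇒ L via d/dx closure of L₀.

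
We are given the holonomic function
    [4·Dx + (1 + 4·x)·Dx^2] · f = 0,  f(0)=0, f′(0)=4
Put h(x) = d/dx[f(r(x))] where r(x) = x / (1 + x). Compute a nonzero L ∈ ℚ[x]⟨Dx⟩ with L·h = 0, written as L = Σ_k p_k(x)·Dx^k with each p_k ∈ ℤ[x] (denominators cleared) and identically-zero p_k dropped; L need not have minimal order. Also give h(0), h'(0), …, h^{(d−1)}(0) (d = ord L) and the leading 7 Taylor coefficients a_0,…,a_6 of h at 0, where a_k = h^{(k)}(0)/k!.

f: a_k = 0, 4, -8, 64/3, -64, 1024/5, -2048/3, …
h₀=f(r): pull back L_f along r ⇒ L₀.
h₀' ⇒ L via d/dx closure of L₀.
L = (6 + 10·x) + (1 + 6·x + 5·x^2)·Dx  (order 1).
h: a_k = 4, -24, 124, -624, 3124, -15624, 78124, …
ICs: h(0) = 4.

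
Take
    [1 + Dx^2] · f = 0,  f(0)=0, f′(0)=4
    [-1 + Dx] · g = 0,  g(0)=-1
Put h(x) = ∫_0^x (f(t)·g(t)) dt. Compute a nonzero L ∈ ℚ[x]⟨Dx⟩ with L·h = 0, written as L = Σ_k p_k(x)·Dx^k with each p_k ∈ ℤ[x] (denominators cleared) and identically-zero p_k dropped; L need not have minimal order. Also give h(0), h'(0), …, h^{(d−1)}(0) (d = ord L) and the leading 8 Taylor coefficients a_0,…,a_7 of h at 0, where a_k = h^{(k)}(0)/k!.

L = 2·Dx - 2·Dx^2 + Dx^3  (order 3).
h: a_k = 0, 0, -2, -4/3, -1/3, 0, 1/45, 2/315, …
ICs: h(0) = 0, h′(0) = 0, h′′(0) = -4.

f: a_k = 0, 4, 0, -2/3, 0, 1/30, 0, -1/1260, …
g: a_k = -1, -1, -1/2, -1/6, -1/24, -1/120, -1/720, -1/5040, …
L₀ := L_f ⊗_s L_g (sym. prod.), ord ≤ 2.
∫: right-multiply L₀ by Dx.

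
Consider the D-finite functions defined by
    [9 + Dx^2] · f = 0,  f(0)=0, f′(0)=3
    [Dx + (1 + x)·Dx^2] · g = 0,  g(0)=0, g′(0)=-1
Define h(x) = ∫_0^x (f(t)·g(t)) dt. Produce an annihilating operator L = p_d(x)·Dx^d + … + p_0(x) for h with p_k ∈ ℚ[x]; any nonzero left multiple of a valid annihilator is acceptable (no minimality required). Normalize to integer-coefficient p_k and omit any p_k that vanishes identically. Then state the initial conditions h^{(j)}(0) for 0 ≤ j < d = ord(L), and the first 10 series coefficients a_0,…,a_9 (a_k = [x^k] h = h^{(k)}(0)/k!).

f: a_k = 0, 3, 0, -9/2, 0, 81/40, 0, -243/560, 0, 243/4480, …
g: a_k = 0, -1, 1/2, -1/3, 1/4, -1/5, 1/6, -1/7, 1/8, -1/9, …
Product ⇒ symmetric product L₀, ord ≤ 4.
∫: right-multiply L₀ by Dx.
L = (2493 + 10854·x + 17091·x^2 + 11664·x^3 + 2916·x^4)·Dx + (612 + 1908·x + 1944·x^2 + 648·x^3)·Dx^2 + (592 + 2484·x + 3834·x^2 + 2592·x^3 + 648·x^4)·Dx^3 + (68 + 212·x + 216·x^2 + 72·x^3)·Dx^4 + (35 + 142·x + 215·x^2 + 144·x^3 + 36·x^4)·Dx^5  (order 5).
h: a_k = 0, 0, 0, -1, 3/8, 7/10, -1/4, -9/56, 31/640, 43/1680, …
ICs: h(0) = 0, h′(0) = 0, h′′(0) = 0, h′′′(0) = -6, h′′′′(0) = 9.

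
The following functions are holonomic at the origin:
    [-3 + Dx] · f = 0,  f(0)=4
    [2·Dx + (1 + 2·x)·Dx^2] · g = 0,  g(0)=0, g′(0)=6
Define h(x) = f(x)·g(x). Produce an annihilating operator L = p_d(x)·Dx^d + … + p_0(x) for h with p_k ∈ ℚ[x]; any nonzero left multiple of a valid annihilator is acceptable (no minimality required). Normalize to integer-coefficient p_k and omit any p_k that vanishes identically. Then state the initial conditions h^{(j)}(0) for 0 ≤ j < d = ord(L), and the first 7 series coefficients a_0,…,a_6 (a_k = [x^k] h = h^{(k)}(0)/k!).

L = (3 + 18·x) + (-4 - 12·x)·Dx + (1 + 2·x)·Dx^2  (order 2).
h: a_k = 0, 24, 48, 68, 48, 249/5, -2, …
ICs: h(0) = 0, h′(0) = 24.

f: a_k = 4, 12, 18, 18, 27/2, 81/10, 81/20, …
g: a_k = 0, 6, -6, 8, -12, 96/5, -32, …
Product ⇒ symmetric product L₀, ord ≤ 2.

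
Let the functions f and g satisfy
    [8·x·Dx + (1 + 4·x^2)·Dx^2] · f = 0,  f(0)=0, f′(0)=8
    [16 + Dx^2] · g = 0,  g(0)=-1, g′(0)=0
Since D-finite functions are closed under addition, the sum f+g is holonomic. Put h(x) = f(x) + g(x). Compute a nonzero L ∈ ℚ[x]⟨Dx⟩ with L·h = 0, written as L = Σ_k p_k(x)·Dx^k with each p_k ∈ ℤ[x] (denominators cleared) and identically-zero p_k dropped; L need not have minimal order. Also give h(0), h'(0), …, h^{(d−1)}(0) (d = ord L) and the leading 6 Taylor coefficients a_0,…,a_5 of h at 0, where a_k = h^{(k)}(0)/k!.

f: a_k = 0, 8, 0, -32/3, 0, 128/5, …
g: a_k = -1, 0, 8, 0, -32/3, 0, …
Sum ⇒ L₀ = lclm(L_f,L_g) in ℚ(x)⟨Dx⟩.
L = (-512·x + 5120·x^3 + 4096·x^5)·Dx + (16 + 512·x^2 + 2304·x^4 + 2048·x^6)·Dx^2 + (-32·x + 320·x^3 + 256·x^5)·Dx^3 + (1 + 32·x^2 + 144·x^4 + 128·x^6)·Dx^4  (order 4).
h: a_k = -1, 8, 8, -32/3, -32/3, 128/5, …
ICs: h(0) = -1, h′(0) = 8, h′′(0) = 16, h′′′(0) = -64.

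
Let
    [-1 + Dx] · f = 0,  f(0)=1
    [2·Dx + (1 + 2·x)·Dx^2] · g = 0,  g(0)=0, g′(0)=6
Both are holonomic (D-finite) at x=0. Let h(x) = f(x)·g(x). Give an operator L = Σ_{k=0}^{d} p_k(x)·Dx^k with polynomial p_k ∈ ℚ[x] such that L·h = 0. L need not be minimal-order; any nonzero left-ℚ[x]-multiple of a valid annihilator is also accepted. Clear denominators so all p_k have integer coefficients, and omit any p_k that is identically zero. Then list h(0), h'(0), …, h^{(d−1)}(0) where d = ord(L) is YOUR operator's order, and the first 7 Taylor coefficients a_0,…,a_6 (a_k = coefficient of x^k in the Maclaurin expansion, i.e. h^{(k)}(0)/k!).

f: a_k = 1, 1, 1/2, 1/6, 1/24, 1/120, 1/720, …
g: a_k = 0, 6, -6, 8, -12, 96/5, -32, …
Sym-product of L_f,L_g gives L₀ (≤ ord 2).
L = (-1 + 2·x) - 4·x·Dx + (1 + 2·x)·Dx^2  (order 2).
h: a_k = 0, 6, 0, 5, -6, 209/20, -53/3, …
ICs: h(0) = 0, h′(0) = 6.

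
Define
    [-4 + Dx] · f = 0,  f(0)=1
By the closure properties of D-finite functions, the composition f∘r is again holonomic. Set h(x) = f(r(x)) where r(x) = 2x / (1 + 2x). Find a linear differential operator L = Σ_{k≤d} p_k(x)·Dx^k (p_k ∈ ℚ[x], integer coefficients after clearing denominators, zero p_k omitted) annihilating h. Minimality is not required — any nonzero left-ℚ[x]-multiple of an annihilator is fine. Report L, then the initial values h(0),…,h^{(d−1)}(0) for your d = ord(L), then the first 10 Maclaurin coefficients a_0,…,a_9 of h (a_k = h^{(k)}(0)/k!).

f: a_k = 1, 4, 8, 32/3, 32/3, 128/15, 256/45, 1024/315, 512/315, 2048/2835, …
f∘r: x↦r, Dx↦Dx/r' in L_f ⇒ L₀.
L = -8 + (1 + 4·x + 4·x^2)·Dx  (order 1).
h: a_k = 1, 8, 16, -32/3, -64/3, 896/15, -2816/45, -8704/315, 80896/315, -1697792/2835, …
ICs: h(0) = 1.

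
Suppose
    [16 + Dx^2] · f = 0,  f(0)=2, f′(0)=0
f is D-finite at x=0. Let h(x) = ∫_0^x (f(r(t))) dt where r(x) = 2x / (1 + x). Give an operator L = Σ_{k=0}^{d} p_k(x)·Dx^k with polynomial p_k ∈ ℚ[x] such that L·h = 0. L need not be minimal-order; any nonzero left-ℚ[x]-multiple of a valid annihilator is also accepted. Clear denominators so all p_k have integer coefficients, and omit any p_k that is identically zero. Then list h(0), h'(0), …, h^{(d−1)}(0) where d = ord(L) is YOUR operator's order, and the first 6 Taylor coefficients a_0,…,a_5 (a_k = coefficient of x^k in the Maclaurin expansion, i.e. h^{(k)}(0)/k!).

L = 64·Dx + (2 + 6·x + 6·x^2 + 2·x^3)·Dx^2 + (1 + 4·x + 6·x^2 + 4·x^3 + x^4)·Dx^3  (order 3).
h: a_k = 0, 2, 0, -64/3, 32, 448/15, …
ICs: h(0) = 0, h′(0) = 2, h′′(0) = 0.

f: a_k = 2, 0, -16, 0, 64/3, 0, …
Change of var in L_f (x↦r) gives L₀.
h=∫h₀ ⇒ L = L₀·Dx.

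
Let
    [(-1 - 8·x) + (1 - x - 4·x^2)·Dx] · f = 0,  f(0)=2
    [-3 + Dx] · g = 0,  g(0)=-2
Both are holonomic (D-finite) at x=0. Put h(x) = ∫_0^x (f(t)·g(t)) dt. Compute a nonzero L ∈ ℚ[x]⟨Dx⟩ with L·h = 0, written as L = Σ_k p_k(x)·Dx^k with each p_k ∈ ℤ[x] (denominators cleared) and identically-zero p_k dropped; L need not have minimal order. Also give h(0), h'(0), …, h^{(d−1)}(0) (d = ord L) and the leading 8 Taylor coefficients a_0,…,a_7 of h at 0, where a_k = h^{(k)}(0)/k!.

f: a_k = 2, 2, 10, 18, 58, 130, 362, 882, …
g: a_k = -2, -6, -9, -9, -27/4, -81/20, -81/40, -243/280, …
Sym-product of L_f,L_g gives L₀ (≤ ord 1).
Integrate: L := L₀·Dx.
L = (4 + 5·x - 12·x^2)·Dx + (-1 + x + 4·x^2)·Dx^2  (order 2).
h: a_k = 0, -4, -8, -50/3, -33, -691/10, -2204/15, -6479/20, …
ICs: h(0) = 0, h′(0) = -4.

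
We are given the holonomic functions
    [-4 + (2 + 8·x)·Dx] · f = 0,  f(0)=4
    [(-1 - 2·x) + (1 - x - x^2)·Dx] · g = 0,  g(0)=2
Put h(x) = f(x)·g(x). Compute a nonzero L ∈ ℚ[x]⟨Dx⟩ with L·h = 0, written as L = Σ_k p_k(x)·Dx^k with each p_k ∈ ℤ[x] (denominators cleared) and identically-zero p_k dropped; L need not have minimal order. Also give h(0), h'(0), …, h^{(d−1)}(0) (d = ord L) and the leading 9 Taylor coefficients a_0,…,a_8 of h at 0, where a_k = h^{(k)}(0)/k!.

f: a_k = 4, 8, -8, 16, -40, 112, -336, 1056, -3432, …
g: a_k = 2, 2, 4, 6, 10, 16, 26, 42, 68, …
f·g: L₀ = L_f ⊗_s L_g, ord ≤ 1·1.
L = (3 + 4·x + 6·x^2) + (-1 - 3·x + 5·x^2 + 4·x^3)·Dx  (order 1).
h: a_k = 8, 24, 16, 72, 8, 304, -360, 2056, -5168, …
ICs: h(0) = 8.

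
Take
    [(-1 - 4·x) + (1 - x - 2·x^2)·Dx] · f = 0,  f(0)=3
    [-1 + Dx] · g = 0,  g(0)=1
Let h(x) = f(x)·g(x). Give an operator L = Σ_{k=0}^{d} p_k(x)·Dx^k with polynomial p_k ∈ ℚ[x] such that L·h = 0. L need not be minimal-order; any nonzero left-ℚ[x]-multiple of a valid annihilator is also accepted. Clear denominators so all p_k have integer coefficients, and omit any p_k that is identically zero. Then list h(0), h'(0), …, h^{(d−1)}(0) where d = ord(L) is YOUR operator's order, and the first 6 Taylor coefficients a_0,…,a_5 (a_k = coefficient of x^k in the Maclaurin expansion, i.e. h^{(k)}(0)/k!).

L = (2 + 3·x - 2·x^2) + (-1 + x + 2·x^2)·Dx  (order 1).
h: a_k = 3, 6, 27/2, 26, 425/8, 2103/20, …
ICs: h(0) = 3.

f: a_k = 3, 3, 9, 15, 33, 63, …
g: a_k = 1, 1, 1/2, 1/6, 1/24, 1/120, …
Sym-product of L_f,L_g gives L₀ (≤ ord 1).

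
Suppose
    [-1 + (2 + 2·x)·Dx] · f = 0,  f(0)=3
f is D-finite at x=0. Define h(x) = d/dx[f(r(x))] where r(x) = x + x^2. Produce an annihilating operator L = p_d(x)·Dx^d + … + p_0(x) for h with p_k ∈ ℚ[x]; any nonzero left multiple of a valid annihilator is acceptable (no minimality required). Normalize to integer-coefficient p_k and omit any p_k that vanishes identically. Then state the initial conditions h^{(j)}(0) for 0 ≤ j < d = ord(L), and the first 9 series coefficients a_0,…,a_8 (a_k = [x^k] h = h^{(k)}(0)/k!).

L = 3 + (-2 - 6·x - 6·x^2 - 4·x^3)·Dx  (order 1).
h: a_k = 3/2, 9/4, -27/16, 9/32, 225/256, -513/512, 441/2048, 2601/4096, -51111/65536, …
ICs: h(0) = 3/2.

f: a_k = 3, 3/2, -3/8, 3/16, -15/128, 21/256, -63/1024, 99/2048, -1287/32768, …
f∘r: x↦r, Dx↦Dx/r' in L_f ⇒ L₀.
h=h₀': d/dx-closure on L₀ ⇒ L.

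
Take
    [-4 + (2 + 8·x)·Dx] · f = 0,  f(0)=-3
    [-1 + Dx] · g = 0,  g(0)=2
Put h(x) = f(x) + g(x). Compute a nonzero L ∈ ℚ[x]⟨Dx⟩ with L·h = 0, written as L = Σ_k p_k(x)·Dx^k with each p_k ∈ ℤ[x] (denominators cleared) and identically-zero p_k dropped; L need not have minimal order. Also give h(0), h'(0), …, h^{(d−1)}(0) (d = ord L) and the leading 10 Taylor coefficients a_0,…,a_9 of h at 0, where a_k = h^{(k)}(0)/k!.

f: a_k = -3, -6, 6, -12, 30, -84, 252, -792, 2574, -8580, …
g: a_k = 2, 2, 1, 1/3, 1/12, 1/60, 1/360, 1/2520, 1/20160, 1/181440, …
h₀=f+g: left-lcm gives L₀, ord ≤ 2.
L = (6 + 8·x) + (-5 - 8·x - 16·x^2)·Dx + (-1 + 16·x^2)·Dx^2  (order 2).
h: a_k = -1, -4, 7, -35/3, 361/12, -5039/60, 90721/360, -1995839/2520, 51891841/20160, -1556755199/181440, …
ICs: h(0) = -1, h′(0) = -4.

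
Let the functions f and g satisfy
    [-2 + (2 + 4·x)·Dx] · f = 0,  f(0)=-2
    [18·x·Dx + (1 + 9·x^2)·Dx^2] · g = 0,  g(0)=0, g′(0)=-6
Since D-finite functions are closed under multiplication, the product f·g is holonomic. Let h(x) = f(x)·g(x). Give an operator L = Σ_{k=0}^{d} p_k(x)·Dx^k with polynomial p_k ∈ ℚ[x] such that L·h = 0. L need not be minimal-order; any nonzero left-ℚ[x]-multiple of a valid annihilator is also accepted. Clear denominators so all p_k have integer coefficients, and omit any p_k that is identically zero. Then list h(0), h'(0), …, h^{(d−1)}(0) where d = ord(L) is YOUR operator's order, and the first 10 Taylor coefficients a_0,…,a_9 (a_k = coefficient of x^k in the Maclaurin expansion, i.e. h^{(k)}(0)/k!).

L = (3 - 18·x - 9·x^2) + (-2 + 14·x + 54·x^2 + 36·x^3)·Dx + (1 + 4·x + 13·x^2 + 36·x^3 + 36·x^4)·Dx^2  (order 2).
h: a_k = 0, 12, 12, -42, -30, 2049/10, 1869/10, -187623/140, -162297/140, 2073879/224, …
ICs: h(0) = 0, h′(0) = 12.

f: a_k = -2, -2, 1, -1, 5/4, -7/4, 21/8, -33/8, 429/64, -715/64, …
g: a_k = 0, -6, 0, 18, 0, -486/5, 0, 4374/7, 0, -4374, …
Sym-product of L_f,L_g gives L₀ (≤ ord 2).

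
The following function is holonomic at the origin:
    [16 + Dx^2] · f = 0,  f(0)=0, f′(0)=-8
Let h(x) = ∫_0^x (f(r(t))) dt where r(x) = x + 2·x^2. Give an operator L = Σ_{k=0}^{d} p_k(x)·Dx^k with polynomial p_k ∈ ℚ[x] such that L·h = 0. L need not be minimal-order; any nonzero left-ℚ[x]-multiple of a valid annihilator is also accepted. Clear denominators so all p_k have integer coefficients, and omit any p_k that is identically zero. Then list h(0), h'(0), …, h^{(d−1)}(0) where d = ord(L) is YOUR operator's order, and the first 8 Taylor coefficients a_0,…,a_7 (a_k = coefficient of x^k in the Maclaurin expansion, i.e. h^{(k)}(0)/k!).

L = (16 + 192·x + 768·x^2 + 1024·x^3)·Dx - 4·Dx^2 + (1 + 4·x)·Dx^3  (order 3).
h: a_k = 0, 0, -4, -16/3, 16/3, 128/5, 1792/45, 0, …
ICs: h(0) = 0, h′(0) = 0, h′′(0) = -8.

f: a_k = 0, -8, 0, 64/3, 0, -256/15, 0, 2048/315, …
f∘r: x↦r, Dx↦Dx/r' in L_f ⇒ L₀.
∫: right-multiply L₀ by Dx.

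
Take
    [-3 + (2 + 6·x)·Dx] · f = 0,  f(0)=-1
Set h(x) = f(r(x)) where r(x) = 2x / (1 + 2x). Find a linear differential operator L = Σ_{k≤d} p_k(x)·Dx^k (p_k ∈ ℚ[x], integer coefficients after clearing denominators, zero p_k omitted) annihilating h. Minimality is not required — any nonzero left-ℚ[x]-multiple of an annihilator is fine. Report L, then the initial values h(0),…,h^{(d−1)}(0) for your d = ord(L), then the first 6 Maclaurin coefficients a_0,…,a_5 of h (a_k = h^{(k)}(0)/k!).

f: a_k = -1, -3/2, 9/8, -27/16, 405/128, -1701/256, …
L₀ from L_f via x↦r, Dx↦r'^{-1}Dx.
L = -3 + (1 + 10·x + 16·x^2)·Dx  (order 1).
h: a_k = -1, -3, 21/2, -87/2, 1677/8, -9069/8, …
ICs: h(0) = -1.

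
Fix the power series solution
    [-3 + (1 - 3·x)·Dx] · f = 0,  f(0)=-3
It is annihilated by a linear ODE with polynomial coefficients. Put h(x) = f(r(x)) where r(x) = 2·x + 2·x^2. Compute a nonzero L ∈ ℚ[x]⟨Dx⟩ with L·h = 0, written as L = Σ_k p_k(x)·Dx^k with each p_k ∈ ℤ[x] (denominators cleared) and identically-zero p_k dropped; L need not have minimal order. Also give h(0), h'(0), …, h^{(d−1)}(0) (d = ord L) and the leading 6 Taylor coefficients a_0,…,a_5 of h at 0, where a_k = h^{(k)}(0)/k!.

L = (6 + 12·x) + (-1 + 6·x + 6·x^2)·Dx  (order 1).
h: a_k = -3, -18, -126, -864, -5940, -40824, …
ICs: h(0) = -3.

f: a_k = -3, -9, -27, -81, -243, -729, …
f∘r: x↦r, Dx↦Dx/r' in L_f ⇒ L₀.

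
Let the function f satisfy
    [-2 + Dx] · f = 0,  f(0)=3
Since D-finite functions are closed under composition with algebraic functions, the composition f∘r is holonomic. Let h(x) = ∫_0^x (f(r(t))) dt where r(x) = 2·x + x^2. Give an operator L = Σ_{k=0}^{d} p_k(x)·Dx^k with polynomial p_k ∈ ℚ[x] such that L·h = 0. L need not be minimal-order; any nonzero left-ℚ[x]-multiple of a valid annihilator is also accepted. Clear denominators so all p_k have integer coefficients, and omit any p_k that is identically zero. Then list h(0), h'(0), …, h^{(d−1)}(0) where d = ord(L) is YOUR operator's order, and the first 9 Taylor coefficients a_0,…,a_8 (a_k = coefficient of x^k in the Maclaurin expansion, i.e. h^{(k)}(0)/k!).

L = (-4 - 4·x)·Dx + Dx^2  (order 2).
h: a_k = 0, 3, 6, 10, 14, 86/5, 284/15, 1996/105, 370/21, …
ICs: h(0) = 0, h′(0) = 3.

f: a_k = 3, 6, 6, 4, 2, 4/5, 4/15, 8/105, 2/105, …
Change of var in L_f (x↦r) gives L₀.
Integrate: L := L₀·Dx.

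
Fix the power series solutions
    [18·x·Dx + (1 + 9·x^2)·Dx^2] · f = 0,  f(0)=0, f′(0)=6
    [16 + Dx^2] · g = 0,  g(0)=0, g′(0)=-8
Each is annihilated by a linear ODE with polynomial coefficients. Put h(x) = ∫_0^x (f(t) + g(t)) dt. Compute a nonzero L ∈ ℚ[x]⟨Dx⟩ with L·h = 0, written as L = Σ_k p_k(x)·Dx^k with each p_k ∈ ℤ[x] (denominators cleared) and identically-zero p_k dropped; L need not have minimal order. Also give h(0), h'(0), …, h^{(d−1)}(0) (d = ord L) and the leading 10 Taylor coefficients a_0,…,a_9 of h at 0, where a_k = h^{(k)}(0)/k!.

f: a_k = 0, 6, 0, -18, 0, 486/5, 0, -4374/7, 0, 4374, …
g: a_k = 0, -8, 0, 64/3, 0, -256/15, 0, 2048/315, 0, -4096/2835, …
Weyl lclm of L_f,L_g ⇒ L₀ (ord ≤ 4).
Integrate: L := L₀·Dx.
L = (-13248·x + 181440·x^3 + 186624·x^5)·Dx^2 + (-16 + 6048·x^2 + 66096·x^4 + 93312·x^6)·Dx^3 + (-828·x + 11340·x^3 + 11664·x^5)·Dx^4 + (-1 + 378·x^2 + 4131·x^4 + 5832·x^6)·Dx^5  (order 5).
h: a_k = 0, 0, -1, 0, 5/6, 0, 601/45, 0, -13913/180, 0, …
ICs: h(0) = 0, h′(0) = 0, h′′(0) = -2, h′′′(0) = 0, h′′′′(0) = 20.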